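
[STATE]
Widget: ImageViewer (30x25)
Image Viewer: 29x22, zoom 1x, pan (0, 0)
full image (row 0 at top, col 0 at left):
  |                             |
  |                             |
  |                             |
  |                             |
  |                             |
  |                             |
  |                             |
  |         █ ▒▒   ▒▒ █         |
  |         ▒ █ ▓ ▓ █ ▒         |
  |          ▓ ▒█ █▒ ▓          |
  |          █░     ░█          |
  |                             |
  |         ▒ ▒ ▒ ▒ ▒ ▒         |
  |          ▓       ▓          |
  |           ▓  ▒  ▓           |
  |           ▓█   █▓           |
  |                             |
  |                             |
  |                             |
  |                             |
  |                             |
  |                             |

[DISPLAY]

                              
                              
                              
                              
                              
                              
                              
         █ ▒▒   ▒▒ █          
         ▒ █ ▓ ▓ █ ▒          
          ▓ ▒█ █▒ ▓           
          █░     ░█           
                              
         ▒ ▒ ▒ ▒ ▒ ▒          
          ▓       ▓           
           ▓  ▒  ▓            
           ▓█   █▓            
                              
                              
                              
                              
                              
                              
                              
                              
                              


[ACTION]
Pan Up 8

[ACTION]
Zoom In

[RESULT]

                              
                              
                              
                              
                              
                              
                              
                              
                              
                              
                              
                              
                              
                              
                  ██  ▒▒▒▒    
                  ██  ▒▒▒▒    
                  ▒▒  ██  ▓▓  
                  ▒▒  ██  ▓▓  
                    ▓▓  ▒▒██  
                    ▓▓  ▒▒██  
                    ██░░      
                    ██░░      
                              
                              
                  ▒▒  ▒▒  ▒▒  


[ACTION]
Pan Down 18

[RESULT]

                    ▓▓  ▒▒██  
                    ▓▓  ▒▒██  
                    ██░░      
                    ██░░      
                              
                              
                  ▒▒  ▒▒  ▒▒  
                  ▒▒  ▒▒  ▒▒  
                    ▓▓        
                    ▓▓        
                      ▓▓    ▒▒
                      ▓▓    ▒▒
                      ▓▓██    
                      ▓▓██    
                              
                              
                              
                              
                              
                              
                              
                              
                              
                              
                              


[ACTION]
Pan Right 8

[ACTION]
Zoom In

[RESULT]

                              
                              
                              
                   ███   ▒▒▒▒▒
                   ███   ▒▒▒▒▒
                   ███   ▒▒▒▒▒
                   ▒▒▒   ███  
                   ▒▒▒   ███  
                   ▒▒▒   ███  
                      ▓▓▓   ▒▒
                      ▓▓▓   ▒▒
                      ▓▓▓   ▒▒
                      ███░░░  
                      ███░░░  
                      ███░░░  
                              
                              
                              
                   ▒▒▒   ▒▒▒  
                   ▒▒▒   ▒▒▒  
                   ▒▒▒   ▒▒▒  
                      ▓▓▓     
                      ▓▓▓     
                      ▓▓▓     
                         ▓▓▓  


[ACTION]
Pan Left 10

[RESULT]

                              
                              
                              
                           ███
                           ███
                           ███
                           ▒▒▒
                           ▒▒▒
                           ▒▒▒
                              
                              
                              
                              
                              
                              
                              
                              
                              
                           ▒▒▒
                           ▒▒▒
                           ▒▒▒
                              
                              
                              
                              


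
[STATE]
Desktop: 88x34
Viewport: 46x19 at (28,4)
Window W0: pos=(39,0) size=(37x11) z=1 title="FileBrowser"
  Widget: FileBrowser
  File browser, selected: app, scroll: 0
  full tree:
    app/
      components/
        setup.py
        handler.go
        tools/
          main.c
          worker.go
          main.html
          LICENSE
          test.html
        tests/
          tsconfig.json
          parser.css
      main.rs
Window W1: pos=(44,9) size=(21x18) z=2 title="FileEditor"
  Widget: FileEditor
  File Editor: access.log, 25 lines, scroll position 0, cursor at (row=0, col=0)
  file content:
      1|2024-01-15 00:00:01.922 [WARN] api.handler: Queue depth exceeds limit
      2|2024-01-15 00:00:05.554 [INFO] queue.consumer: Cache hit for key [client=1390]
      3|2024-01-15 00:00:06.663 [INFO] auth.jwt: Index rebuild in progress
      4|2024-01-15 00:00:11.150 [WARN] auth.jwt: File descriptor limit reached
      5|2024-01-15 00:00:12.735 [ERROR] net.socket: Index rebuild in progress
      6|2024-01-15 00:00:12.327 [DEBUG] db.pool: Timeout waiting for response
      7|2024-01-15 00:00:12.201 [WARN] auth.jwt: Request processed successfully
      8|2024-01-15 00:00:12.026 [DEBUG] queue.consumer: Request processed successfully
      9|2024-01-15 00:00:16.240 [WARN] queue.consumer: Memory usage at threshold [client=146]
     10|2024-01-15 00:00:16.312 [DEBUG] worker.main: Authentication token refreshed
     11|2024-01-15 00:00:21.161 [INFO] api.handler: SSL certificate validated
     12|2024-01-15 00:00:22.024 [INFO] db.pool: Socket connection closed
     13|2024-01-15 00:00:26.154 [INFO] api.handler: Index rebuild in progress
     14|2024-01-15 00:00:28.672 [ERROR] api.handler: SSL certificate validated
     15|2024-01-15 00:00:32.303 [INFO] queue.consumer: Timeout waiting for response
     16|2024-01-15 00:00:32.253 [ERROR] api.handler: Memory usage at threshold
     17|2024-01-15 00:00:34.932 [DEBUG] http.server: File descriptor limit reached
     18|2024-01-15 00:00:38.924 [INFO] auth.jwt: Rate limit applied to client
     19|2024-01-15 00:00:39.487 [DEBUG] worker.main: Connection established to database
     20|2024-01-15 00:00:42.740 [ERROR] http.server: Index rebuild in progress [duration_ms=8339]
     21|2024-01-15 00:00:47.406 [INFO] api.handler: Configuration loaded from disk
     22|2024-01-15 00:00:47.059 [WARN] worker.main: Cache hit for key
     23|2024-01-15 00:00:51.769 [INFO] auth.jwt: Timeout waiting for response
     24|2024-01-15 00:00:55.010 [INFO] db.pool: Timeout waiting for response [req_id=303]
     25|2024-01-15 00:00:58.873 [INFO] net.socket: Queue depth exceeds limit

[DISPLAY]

           ┃    [+] components/               
           ┃    main.rs                       
           ┃                                  
           ┃                                  
           ┃                                  
           ┃    ┏━━━━━━━━━━━━━━━━━━━┓         
           ┗━━━━┃ FileEditor        ┃━━━━━━━━━
                ┠───────────────────┨         
                ┃█024-01-15 00:00:0▲┃         
                ┃2024-01-15 00:00:0█┃         
                ┃2024-01-15 00:00:0░┃         
                ┃2024-01-15 00:00:1░┃         
                ┃2024-01-15 00:00:1░┃         
                ┃2024-01-15 00:00:1░┃         
                ┃2024-01-15 00:00:1░┃         
                ┃2024-01-15 00:00:1░┃         
                ┃2024-01-15 00:00:1░┃         
                ┃2024-01-15 00:00:1░┃         
                ┃2024-01-15 00:00:2░┃         


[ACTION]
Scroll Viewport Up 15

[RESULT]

           ┏━━━━━━━━━━━━━━━━━━━━━━━━━━━━━━━━━━
           ┃ FileBrowser                      
           ┠──────────────────────────────────
           ┃> [-] app/                        
           ┃    [+] components/               
           ┃    main.rs                       
           ┃                                  
           ┃                                  
           ┃                                  
           ┃    ┏━━━━━━━━━━━━━━━━━━━┓         
           ┗━━━━┃ FileEditor        ┃━━━━━━━━━
                ┠───────────────────┨         
                ┃█024-01-15 00:00:0▲┃         
                ┃2024-01-15 00:00:0█┃         
                ┃2024-01-15 00:00:0░┃         
                ┃2024-01-15 00:00:1░┃         
                ┃2024-01-15 00:00:1░┃         
                ┃2024-01-15 00:00:1░┃         
                ┃2024-01-15 00:00:1░┃         


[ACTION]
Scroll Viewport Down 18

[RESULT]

                ┃2024-01-15 00:00:1░┃         
                ┃2024-01-15 00:00:1░┃         
                ┃2024-01-15 00:00:1░┃         
                ┃2024-01-15 00:00:1░┃         
                ┃2024-01-15 00:00:1░┃         
                ┃2024-01-15 00:00:1░┃         
                ┃2024-01-15 00:00:1░┃         
                ┃2024-01-15 00:00:2░┃         
                ┃2024-01-15 00:00:2░┃         
                ┃2024-01-15 00:00:2░┃         
                ┃2024-01-15 00:00:2▼┃         
                ┗━━━━━━━━━━━━━━━━━━━┛         
                                              
                                              
                                              
                                              
                                              
                                              
                                              


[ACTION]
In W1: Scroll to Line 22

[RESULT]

                ┃2024-01-15 00:00:3░┃         
                ┃2024-01-15 00:00:3░┃         
                ┃2024-01-15 00:00:3░┃         
                ┃2024-01-15 00:00:3░┃         
                ┃2024-01-15 00:00:3░┃         
                ┃2024-01-15 00:00:4░┃         
                ┃2024-01-15 00:00:4░┃         
                ┃2024-01-15 00:00:4░┃         
                ┃2024-01-15 00:00:5░┃         
                ┃2024-01-15 00:00:5█┃         
                ┃2024-01-15 00:00:5▼┃         
                ┗━━━━━━━━━━━━━━━━━━━┛         
                                              
                                              
                                              
                                              
                                              
                                              
                                              


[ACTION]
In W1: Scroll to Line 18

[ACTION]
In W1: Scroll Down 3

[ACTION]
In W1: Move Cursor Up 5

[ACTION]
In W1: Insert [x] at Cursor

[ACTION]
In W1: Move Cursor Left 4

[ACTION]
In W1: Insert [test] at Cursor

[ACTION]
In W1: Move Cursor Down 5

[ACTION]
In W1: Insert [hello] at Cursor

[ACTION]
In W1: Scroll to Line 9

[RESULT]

                ┃2024-01-15 00:00:2░┃         
                ┃2024-01-15 00:00:2░┃         
                ┃2024-01-15 00:00:2░┃         
                ┃2024-01-15 00:00:3░┃         
                ┃2024-01-15 00:00:3░┃         
                ┃2024-01-15 00:00:3░┃         
                ┃2024-01-15 00:00:3█┃         
                ┃2024-01-15 00:00:3░┃         
                ┃2024-01-15 00:00:4░┃         
                ┃2024-01-15 00:00:4░┃         
                ┃2024-01-15 00:00:4▼┃         
                ┗━━━━━━━━━━━━━━━━━━━┛         
                                              
                                              
                                              
                                              
                                              
                                              
                                              


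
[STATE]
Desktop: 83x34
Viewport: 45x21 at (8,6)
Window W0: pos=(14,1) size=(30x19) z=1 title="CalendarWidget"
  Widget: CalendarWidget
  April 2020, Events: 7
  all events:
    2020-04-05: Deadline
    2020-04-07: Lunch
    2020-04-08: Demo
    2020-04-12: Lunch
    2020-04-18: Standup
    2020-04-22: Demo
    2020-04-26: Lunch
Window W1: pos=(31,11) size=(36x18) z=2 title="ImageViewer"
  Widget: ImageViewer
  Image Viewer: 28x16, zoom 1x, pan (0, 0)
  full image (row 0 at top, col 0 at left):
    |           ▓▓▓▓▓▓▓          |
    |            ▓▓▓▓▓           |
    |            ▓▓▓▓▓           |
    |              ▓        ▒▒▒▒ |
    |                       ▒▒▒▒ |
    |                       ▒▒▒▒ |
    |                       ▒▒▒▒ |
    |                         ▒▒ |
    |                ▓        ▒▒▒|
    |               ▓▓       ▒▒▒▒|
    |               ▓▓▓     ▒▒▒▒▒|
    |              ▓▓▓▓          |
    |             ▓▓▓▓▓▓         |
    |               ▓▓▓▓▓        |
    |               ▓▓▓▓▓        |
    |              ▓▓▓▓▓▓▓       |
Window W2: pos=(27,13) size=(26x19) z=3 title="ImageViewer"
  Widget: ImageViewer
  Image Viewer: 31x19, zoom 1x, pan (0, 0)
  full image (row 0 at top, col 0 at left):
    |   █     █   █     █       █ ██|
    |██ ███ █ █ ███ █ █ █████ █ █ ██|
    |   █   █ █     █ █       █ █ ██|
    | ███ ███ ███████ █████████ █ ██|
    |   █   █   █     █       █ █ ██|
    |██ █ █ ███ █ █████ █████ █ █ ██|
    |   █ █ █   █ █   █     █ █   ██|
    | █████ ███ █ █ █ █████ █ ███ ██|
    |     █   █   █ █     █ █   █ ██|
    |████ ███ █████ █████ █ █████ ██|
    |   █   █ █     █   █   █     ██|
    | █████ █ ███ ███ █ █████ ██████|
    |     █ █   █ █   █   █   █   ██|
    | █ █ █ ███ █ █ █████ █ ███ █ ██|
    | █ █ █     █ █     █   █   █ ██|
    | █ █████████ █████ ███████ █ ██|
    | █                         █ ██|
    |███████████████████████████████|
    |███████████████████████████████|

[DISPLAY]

      ┃       1  2  3  4  5*       ┃         
      ┃ 6  7*  8*  9 10 11 12*     ┃         
      ┃13 14 15 16 17 18* 19       ┃         
      ┃20 21 22* 23 24 25 26*      ┃         
      ┃27 28 29 30                 ┃         
      ┃                ┏━━━━━━━━━━━━━━━━━━━━━
      ┃                ┃ ImageViewer         
      ┃            ┏━━━━━━━━━━━━━━━━━━━━━━━━┓
      ┃            ┃ ImageViewer            ┃
      ┃            ┠────────────────────────┨
      ┃            ┃   █     █   █     █    ┃
      ┃            ┃██ ███ █ █ ███ █ █ █████┃
      ┃            ┃   █   █ █     █ █      ┃
      ┗━━━━━━━━━━━━┃ ███ ███ ███████ ███████┃
                   ┃   █   █   █     █      ┃
                   ┃██ █ █ ███ █ █████ █████┃
                   ┃   █ █ █   █ █   █     █┃
                   ┃ █████ ███ █ █ █ █████ █┃
                   ┃     █   █   █ █     █ █┃
                   ┃████ ███ █████ █████ █ █┃
                   ┃   █   █ █     █   █   █┃


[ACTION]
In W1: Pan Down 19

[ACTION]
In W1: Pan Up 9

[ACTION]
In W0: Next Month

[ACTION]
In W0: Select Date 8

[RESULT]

      ┃             1  2  3        ┃         
      ┃ 4  5  6  7 [ 8]  9 10      ┃         
      ┃11 12 13 14 15 16 17        ┃         
      ┃18 19 20 21 22 23 24        ┃         
      ┃25 26 27 28 29 30 31        ┃         
      ┃                ┏━━━━━━━━━━━━━━━━━━━━━
      ┃                ┃ ImageViewer         
      ┃            ┏━━━━━━━━━━━━━━━━━━━━━━━━┓
      ┃            ┃ ImageViewer            ┃
      ┃            ┠────────────────────────┨
      ┃            ┃   █     █   █     █    ┃
      ┃            ┃██ ███ █ █ ███ █ █ █████┃
      ┃            ┃   █   █ █     █ █      ┃
      ┗━━━━━━━━━━━━┃ ███ ███ ███████ ███████┃
                   ┃   █   █   █     █      ┃
                   ┃██ █ █ ███ █ █████ █████┃
                   ┃   █ █ █   █ █   █     █┃
                   ┃ █████ ███ █ █ █ █████ █┃
                   ┃     █   █   █ █     █ █┃
                   ┃████ ███ █████ █████ █ █┃
                   ┃   █   █ █     █   █   █┃


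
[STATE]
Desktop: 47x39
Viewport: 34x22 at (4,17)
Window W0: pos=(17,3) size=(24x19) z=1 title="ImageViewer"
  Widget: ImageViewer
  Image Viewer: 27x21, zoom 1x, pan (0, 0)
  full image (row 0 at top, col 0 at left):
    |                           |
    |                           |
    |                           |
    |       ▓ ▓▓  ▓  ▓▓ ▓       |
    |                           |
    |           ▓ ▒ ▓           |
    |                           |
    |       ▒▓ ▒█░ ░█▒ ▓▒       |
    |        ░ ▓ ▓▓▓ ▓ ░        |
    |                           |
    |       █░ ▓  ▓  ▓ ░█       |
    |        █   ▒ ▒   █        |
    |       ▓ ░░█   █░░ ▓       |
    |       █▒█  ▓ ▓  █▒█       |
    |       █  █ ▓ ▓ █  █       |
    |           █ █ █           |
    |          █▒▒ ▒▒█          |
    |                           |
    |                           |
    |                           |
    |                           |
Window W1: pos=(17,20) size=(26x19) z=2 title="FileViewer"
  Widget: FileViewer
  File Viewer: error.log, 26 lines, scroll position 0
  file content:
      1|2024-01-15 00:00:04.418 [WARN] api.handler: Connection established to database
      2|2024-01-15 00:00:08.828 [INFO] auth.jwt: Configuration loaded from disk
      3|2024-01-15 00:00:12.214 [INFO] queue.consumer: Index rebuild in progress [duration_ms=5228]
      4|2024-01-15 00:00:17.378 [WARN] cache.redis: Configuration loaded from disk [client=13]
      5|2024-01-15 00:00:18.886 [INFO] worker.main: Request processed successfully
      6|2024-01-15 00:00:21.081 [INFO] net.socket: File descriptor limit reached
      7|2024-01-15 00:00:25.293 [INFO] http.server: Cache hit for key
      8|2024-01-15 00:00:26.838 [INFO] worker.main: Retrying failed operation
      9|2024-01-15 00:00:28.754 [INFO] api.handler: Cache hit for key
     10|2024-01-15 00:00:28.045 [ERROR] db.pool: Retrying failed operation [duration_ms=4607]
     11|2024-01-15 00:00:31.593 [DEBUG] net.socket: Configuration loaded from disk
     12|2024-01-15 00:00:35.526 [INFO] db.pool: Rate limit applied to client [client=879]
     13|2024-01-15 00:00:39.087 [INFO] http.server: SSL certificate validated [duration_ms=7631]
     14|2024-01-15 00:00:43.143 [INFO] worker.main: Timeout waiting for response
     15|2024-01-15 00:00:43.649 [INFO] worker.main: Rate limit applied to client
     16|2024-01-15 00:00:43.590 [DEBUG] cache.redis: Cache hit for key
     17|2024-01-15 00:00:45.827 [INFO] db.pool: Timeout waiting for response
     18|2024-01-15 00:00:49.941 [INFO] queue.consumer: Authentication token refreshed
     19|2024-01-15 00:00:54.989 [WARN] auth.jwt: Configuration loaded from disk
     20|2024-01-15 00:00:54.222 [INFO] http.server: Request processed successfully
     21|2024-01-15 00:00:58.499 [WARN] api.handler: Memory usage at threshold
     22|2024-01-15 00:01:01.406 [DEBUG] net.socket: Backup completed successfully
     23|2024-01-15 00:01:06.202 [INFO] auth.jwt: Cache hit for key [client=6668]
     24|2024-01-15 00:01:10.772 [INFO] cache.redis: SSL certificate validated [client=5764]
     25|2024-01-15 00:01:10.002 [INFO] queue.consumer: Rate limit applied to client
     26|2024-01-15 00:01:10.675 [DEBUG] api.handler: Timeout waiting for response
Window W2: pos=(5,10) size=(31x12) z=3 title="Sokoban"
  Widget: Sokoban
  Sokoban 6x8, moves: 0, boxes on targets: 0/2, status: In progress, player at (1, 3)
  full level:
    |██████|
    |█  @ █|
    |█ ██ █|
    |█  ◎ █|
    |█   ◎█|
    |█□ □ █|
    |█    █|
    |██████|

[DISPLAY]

 ┃█   ◎█                       ┃█ 
 ┃█□ □ █                       ┃ ▓
 ┃█    █                       ┃▒█
 ┃██████                       ┃━━
 ┗━━━━━━━━━━━━━━━━━━━━━━━━━━━━━┛  
             ┠────────────────────
             ┃2024-01-15 00:00:04.
             ┃2024-01-15 00:00:08.
             ┃2024-01-15 00:00:12.
             ┃2024-01-15 00:00:17.
             ┃2024-01-15 00:00:18.
             ┃2024-01-15 00:00:21.
             ┃2024-01-15 00:00:25.
             ┃2024-01-15 00:00:26.
             ┃2024-01-15 00:00:28.
             ┃2024-01-15 00:00:28.
             ┃2024-01-15 00:00:31.
             ┃2024-01-15 00:00:35.
             ┃2024-01-15 00:00:39.
             ┃2024-01-15 00:00:43.
             ┃2024-01-15 00:00:43.
             ┗━━━━━━━━━━━━━━━━━━━━


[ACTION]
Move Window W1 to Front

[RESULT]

 ┃█   ◎█                       ┃█ 
 ┃█□ □ █                       ┃ ▓
 ┃█    █                       ┃▒█
 ┃██████     ┏━━━━━━━━━━━━━━━━━━━━
 ┗━━━━━━━━━━━┃ FileViewer         
             ┠────────────────────
             ┃2024-01-15 00:00:04.
             ┃2024-01-15 00:00:08.
             ┃2024-01-15 00:00:12.
             ┃2024-01-15 00:00:17.
             ┃2024-01-15 00:00:18.
             ┃2024-01-15 00:00:21.
             ┃2024-01-15 00:00:25.
             ┃2024-01-15 00:00:26.
             ┃2024-01-15 00:00:28.
             ┃2024-01-15 00:00:28.
             ┃2024-01-15 00:00:31.
             ┃2024-01-15 00:00:35.
             ┃2024-01-15 00:00:39.
             ┃2024-01-15 00:00:43.
             ┃2024-01-15 00:00:43.
             ┗━━━━━━━━━━━━━━━━━━━━


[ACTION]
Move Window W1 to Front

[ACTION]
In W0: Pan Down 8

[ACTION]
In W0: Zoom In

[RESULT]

 ┃█   ◎█                       ┃  
 ┃█□ □ █                       ┃  
 ┃█    █                       ┃  
 ┃██████     ┏━━━━━━━━━━━━━━━━━━━━
 ┗━━━━━━━━━━━┃ FileViewer         
             ┠────────────────────
             ┃2024-01-15 00:00:04.
             ┃2024-01-15 00:00:08.
             ┃2024-01-15 00:00:12.
             ┃2024-01-15 00:00:17.
             ┃2024-01-15 00:00:18.
             ┃2024-01-15 00:00:21.
             ┃2024-01-15 00:00:25.
             ┃2024-01-15 00:00:26.
             ┃2024-01-15 00:00:28.
             ┃2024-01-15 00:00:28.
             ┃2024-01-15 00:00:31.
             ┃2024-01-15 00:00:35.
             ┃2024-01-15 00:00:39.
             ┃2024-01-15 00:00:43.
             ┃2024-01-15 00:00:43.
             ┗━━━━━━━━━━━━━━━━━━━━


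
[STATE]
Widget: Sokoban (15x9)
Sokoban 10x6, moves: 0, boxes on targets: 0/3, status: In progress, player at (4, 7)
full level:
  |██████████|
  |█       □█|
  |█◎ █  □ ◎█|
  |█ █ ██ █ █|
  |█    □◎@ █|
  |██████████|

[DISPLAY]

██████████     
█       □█     
█◎ █  □ ◎█     
█ █ ██ █ █     
█    □◎@ █     
██████████     
Moves: 0  0/3  
               
               


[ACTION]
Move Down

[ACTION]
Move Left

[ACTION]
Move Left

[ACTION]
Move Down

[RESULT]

██████████     
█       □█     
█◎ █  □ ◎█     
█ █ ██ █ █     
█   □@◎  █     
██████████     
Moves: 2  0/3  
               
               


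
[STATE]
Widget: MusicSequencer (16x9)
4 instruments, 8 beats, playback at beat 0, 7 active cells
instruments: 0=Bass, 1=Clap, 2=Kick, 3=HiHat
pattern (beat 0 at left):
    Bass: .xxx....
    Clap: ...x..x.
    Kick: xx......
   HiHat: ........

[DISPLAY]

      ▼1234567  
  Bass·███····  
  Clap···█··█·  
  Kick██······  
 HiHat········  
                
                
                
                


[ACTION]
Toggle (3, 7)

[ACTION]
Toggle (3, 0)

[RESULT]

      ▼1234567  
  Bass·███····  
  Clap···█··█·  
  Kick██······  
 HiHat█······█  
                
                
                
                


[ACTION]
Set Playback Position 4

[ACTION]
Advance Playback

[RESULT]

      01234▼67  
  Bass·███····  
  Clap···█··█·  
  Kick██······  
 HiHat█······█  
                
                
                
                


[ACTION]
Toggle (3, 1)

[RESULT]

      01234▼67  
  Bass·███····  
  Clap···█··█·  
  Kick██······  
 HiHat██·····█  
                
                
                
                


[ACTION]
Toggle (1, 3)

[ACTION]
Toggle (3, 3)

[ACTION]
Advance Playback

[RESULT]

      012345▼7  
  Bass·███····  
  Clap······█·  
  Kick██······  
 HiHat██·█···█  
                
                
                
                


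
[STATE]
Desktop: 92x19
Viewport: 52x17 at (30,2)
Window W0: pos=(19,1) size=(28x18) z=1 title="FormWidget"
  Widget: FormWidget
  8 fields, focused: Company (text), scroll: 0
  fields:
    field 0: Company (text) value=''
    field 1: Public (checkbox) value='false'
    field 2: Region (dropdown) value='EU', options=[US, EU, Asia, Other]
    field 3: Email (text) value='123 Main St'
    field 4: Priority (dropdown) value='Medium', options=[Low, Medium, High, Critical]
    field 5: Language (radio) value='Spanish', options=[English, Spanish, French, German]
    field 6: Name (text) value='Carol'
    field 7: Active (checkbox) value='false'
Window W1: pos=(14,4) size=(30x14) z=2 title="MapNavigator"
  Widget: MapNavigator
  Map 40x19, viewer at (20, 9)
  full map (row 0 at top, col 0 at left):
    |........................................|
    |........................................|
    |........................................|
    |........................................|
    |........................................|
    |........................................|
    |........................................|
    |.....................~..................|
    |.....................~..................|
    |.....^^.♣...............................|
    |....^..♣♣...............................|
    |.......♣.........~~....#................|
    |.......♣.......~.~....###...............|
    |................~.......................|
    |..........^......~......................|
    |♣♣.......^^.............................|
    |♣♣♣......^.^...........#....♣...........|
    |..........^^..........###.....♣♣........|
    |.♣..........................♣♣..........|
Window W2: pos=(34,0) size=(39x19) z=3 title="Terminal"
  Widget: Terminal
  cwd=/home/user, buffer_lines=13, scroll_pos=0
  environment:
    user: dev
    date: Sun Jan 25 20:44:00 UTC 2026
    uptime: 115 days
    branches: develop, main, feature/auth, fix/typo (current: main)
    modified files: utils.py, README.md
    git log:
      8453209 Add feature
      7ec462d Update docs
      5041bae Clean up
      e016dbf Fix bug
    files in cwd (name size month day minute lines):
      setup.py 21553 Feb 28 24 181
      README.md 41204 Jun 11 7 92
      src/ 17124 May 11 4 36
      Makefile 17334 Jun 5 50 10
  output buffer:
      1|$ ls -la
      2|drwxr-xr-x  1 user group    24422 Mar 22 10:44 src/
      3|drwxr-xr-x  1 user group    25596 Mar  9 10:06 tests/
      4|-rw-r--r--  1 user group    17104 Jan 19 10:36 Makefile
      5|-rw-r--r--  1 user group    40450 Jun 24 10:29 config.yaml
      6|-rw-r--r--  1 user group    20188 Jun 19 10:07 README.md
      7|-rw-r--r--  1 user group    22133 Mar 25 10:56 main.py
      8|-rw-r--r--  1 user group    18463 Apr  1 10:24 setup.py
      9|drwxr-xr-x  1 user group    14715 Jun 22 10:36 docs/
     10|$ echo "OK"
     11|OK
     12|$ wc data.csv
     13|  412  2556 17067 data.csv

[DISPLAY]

t   ┠─────────────────────────────────────┨         
────┃$ ls -la                             ┃         
━━━━┃drwxr-xr-x  1 user group    24422 Mar┃         
    ┃drwxr-xr-x  1 user group    25596 Mar┃         
────┃-rw-r--r--  1 user group    17104 Jan┃         
....┃-rw-r--r--  1 user group    40450 Jun┃         
....┃-rw-r--r--  1 user group    20188 Jun┃         
....┃-rw-r--r--  1 user group    22133 Mar┃         
~...┃-rw-r--r--  1 user group    18463 Apr┃         
~...┃drwxr-xr-x  1 user group    14715 Jun┃         
....┃$ echo "OK"                          ┃         
....┃OK                                   ┃         
..#.┃$ wc data.csv                        ┃         
.###┃  412  2556 17067 data.csv           ┃         
....┃$ █                                  ┃         
━━━━┃                                     ┃         
━━━━┗━━━━━━━━━━━━━━━━━━━━━━━━━━━━━━━━━━━━━┛         


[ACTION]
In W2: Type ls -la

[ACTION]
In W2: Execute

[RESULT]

t   ┠─────────────────────────────────────┨         
────┃-rw-r--r--  1 user group    40450 Jun┃         
━━━━┃-rw-r--r--  1 user group    20188 Jun┃         
    ┃-rw-r--r--  1 user group    22133 Mar┃         
────┃-rw-r--r--  1 user group    18463 Apr┃         
....┃drwxr-xr-x  1 user group    14715 Jun┃         
....┃$ echo "OK"                          ┃         
....┃OK                                   ┃         
~...┃$ wc data.csv                        ┃         
~...┃  412  2556 17067 data.csv           ┃         
....┃$ ls -la                             ┃         
....┃-rw-r--r--  1 dev group    21553 Feb ┃         
..#.┃-rw-r--r--  1 dev group    41204 Jun ┃         
.###┃drwxr-xr-x  1 dev group    17124 May ┃         
....┃-rw-r--r--  1 dev group    17334 Jun ┃         
━━━━┃$ █                                  ┃         
━━━━┗━━━━━━━━━━━━━━━━━━━━━━━━━━━━━━━━━━━━━┛         


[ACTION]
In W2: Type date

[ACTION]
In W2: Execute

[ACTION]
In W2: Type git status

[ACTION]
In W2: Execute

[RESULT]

t   ┠─────────────────────────────────────┨         
────┃  412  2556 17067 data.csv           ┃         
━━━━┃$ ls -la                             ┃         
    ┃-rw-r--r--  1 dev group    21553 Feb ┃         
────┃-rw-r--r--  1 dev group    41204 Jun ┃         
....┃drwxr-xr-x  1 dev group    17124 May ┃         
....┃-rw-r--r--  1 dev group    17334 Jun ┃         
....┃$ date                               ┃         
~...┃Sun Jan 25 20:44:00 UTC 2026         ┃         
~...┃$ git status                         ┃         
....┃On branch main                       ┃         
....┃Changes not staged for commit:       ┃         
..#.┃                                     ┃         
.###┃        modified:   utils.py         ┃         
....┃        modified:   README.md        ┃         
━━━━┃$ █                                  ┃         
━━━━┗━━━━━━━━━━━━━━━━━━━━━━━━━━━━━━━━━━━━━┛         


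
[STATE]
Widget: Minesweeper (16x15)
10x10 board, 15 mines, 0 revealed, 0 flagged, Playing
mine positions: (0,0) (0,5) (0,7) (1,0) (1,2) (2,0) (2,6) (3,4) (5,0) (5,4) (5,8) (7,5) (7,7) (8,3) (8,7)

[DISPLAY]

■■■■■■■■■■      
■■■■■■■■■■      
■■■■■■■■■■      
■■■■■■■■■■      
■■■■■■■■■■      
■■■■■■■■■■      
■■■■■■■■■■      
■■■■■■■■■■      
■■■■■■■■■■      
■■■■■■■■■■      
                
                
                
                
                


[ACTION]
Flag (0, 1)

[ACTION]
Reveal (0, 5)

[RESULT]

✹⚑■■■✹■✹■■      
✹■✹■■■■■■■      
✹■■■■■✹■■■      
■■■■✹■■■■■      
■■■■■■■■■■      
✹■■■✹■■■✹■      
■■■■■■■■■■      
■■■■■✹■✹■■      
■■■✹■■■✹■■      
■■■■■■■■■■      
                
                
                
                
                


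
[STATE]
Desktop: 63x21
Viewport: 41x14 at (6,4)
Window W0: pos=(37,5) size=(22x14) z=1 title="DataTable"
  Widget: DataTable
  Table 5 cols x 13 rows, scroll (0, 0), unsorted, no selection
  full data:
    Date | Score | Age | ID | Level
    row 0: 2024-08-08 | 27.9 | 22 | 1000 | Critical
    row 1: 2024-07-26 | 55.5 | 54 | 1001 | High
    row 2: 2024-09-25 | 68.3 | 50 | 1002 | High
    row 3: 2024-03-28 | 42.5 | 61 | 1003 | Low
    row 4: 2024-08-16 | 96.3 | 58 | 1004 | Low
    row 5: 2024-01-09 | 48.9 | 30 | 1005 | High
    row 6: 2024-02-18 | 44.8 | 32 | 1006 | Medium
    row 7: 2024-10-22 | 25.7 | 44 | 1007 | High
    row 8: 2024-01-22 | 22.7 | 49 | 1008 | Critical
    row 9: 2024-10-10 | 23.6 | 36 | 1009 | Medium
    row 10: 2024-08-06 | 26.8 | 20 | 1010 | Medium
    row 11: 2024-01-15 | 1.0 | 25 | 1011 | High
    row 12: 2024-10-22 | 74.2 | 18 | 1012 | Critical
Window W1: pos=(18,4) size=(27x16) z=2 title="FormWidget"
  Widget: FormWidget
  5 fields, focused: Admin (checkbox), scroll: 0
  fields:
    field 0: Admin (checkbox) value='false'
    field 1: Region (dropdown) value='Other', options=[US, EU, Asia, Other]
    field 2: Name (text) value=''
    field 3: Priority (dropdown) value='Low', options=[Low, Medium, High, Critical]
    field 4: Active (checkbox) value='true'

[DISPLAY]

            ┏━━━━━━━━━━━━━━━━━━━━━━━━━┓  
            ┃ FormWidget              ┃━━
            ┠─────────────────────────┨bl
            ┃> Admin:      [ ]        ┃──
            ┃  Region:     [Other   ▼]┃  
            ┃  Name:       [         ]┃──
            ┃  Priority:   [Low     ▼]┃-0
            ┃  Active:     [x]        ┃-2
            ┃                         ┃-2
            ┃                         ┃-2
            ┃                         ┃-1
            ┃                         ┃-0
            ┃                         ┃-1
            ┃                         ┃-2


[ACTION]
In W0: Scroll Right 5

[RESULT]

            ┏━━━━━━━━━━━━━━━━━━━━━━━━━┓  
            ┃ FormWidget              ┃━━
            ┠─────────────────────────┨bl
            ┃> Admin:      [ ]        ┃──
            ┃  Region:     [Other   ▼]┃co
            ┃  Name:       [         ]┃──
            ┃  Priority:   [Low     ▼]┃7.
            ┃  Active:     [x]        ┃5.
            ┃                         ┃8.
            ┃                         ┃2.
            ┃                         ┃6.
            ┃                         ┃8.
            ┃                         ┃4.
            ┃                         ┃5.


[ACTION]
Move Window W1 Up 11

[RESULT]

            ┃  Region:     [Other   ▼]┃  
            ┃  Name:       [         ]┃━━
            ┃  Priority:   [Low     ▼]┃bl
            ┃  Active:     [x]        ┃──
            ┃                         ┃co
            ┃                         ┃──
            ┃                         ┃7.
            ┃                         ┃5.
            ┃                         ┃8.
            ┃                         ┃2.
            ┃                         ┃6.
            ┗━━━━━━━━━━━━━━━━━━━━━━━━━┛8.
                               ┃02-18│44.
                               ┃10-22│25.


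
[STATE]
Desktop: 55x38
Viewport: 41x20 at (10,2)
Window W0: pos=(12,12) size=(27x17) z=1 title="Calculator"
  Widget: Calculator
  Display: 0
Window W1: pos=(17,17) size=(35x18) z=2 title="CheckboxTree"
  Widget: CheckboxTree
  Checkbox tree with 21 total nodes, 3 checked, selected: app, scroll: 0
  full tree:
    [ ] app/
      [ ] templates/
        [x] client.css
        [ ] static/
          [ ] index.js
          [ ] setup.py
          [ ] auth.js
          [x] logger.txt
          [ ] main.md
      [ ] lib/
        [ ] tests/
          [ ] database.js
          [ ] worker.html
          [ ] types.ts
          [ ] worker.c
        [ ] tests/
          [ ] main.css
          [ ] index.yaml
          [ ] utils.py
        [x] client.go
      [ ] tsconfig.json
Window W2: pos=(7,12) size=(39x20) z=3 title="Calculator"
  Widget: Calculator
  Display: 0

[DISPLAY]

                                         
                                         
                                         
                                         
                                         
                                         
                                         
                                         
                                         
                                         
━━━━━━━━━━━━━━━━━━━━━━━━━━━━━━━━━━━┓     
alculator                          ┃     
───────────────────────────────────┨     
                                  0┃     
──┬───┬───┬───┐                    ┃     
7 │ 8 │ 9 │ ÷ │                    ┃━━━━━
──┼───┼───┼───┤                    ┃     
4 │ 5 │ 6 │ × │                    ┃─────
──┼───┼───┼───┤                    ┃     
1 │ 2 │ 3 │ - │                    ┃     


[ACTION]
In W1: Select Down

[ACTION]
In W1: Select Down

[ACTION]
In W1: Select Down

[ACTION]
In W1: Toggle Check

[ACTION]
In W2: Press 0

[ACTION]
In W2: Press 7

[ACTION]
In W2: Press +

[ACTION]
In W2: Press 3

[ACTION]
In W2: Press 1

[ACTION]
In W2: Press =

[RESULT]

                                         
                                         
                                         
                                         
                                         
                                         
                                         
                                         
                                         
                                         
━━━━━━━━━━━━━━━━━━━━━━━━━━━━━━━━━━━┓     
alculator                          ┃     
───────────────────────────────────┨     
                                 38┃     
──┬───┬───┬───┐                    ┃     
7 │ 8 │ 9 │ ÷ │                    ┃━━━━━
──┼───┼───┼───┤                    ┃     
4 │ 5 │ 6 │ × │                    ┃─────
──┼───┼───┼───┤                    ┃     
1 │ 2 │ 3 │ - │                    ┃     
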